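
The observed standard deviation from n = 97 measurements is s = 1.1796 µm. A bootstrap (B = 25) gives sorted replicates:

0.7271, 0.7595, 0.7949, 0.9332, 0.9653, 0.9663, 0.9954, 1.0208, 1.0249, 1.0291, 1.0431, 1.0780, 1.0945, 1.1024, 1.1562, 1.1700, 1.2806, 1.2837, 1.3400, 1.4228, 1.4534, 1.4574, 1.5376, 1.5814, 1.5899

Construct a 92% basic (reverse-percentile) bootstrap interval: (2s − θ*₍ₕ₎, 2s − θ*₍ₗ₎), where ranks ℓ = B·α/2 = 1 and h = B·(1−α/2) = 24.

(0.7778, 1.6321)

Percentile endpoints at ranks 1 and 24: θ*₍1₎ = 0.7271, θ*₍24₎ = 1.5814.
Basic interval reflects these around s:
  lower = 2 × 1.1796 − 1.5814 = 0.7778
  upper = 2 × 1.1796 − 0.7271 = 1.6321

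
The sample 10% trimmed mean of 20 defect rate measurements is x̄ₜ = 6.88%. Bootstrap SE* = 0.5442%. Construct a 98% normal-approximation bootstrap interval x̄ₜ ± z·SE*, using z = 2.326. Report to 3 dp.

Margin = 2.326 × 0.5442 = 1.2658
Interval: 6.88 ± 1.2658

(5.614, 8.146)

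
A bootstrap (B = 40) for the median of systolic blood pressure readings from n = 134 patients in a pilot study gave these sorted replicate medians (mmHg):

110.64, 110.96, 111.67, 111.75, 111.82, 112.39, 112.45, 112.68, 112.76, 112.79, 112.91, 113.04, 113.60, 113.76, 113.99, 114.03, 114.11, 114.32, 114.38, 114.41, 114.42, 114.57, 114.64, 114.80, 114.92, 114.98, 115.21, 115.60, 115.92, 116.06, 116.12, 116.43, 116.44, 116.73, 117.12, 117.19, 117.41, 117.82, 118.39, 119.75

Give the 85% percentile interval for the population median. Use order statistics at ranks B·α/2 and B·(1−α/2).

(111.67, 117.41)

α = 0.15; lower rank = 40 × 0.075 = 3; upper rank = 40 × 0.925 = 37.
The 3rd smallest replicate is 111.67; the 37th is 117.41.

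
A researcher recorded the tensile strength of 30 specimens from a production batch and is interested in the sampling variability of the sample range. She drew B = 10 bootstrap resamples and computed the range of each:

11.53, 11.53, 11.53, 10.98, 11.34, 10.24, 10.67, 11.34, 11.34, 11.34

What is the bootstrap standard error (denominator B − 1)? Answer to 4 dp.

SE* = 0.4286

Bootstrap SE is the standard deviation of the 10 replicate ranges.
Mean of replicates: (11.53 + 11.53 + 11.53 + 10.98 + 11.34 + 10.24 + 10.67 + 11.34 + 11.34 + 11.34) / 10 = 111.84000 / 10 = 11.18400
Sum of squared deviations: (+0.34600)² + (+0.34600)² + (+0.34600)² + (−0.20400)² + (+0.15600)² + (−0.94400)² + (−0.51400)² + (+0.15600)² + (+0.15600)² + (+0.15600)² = 1.65344
Variance = 1.65344 / 9 = 0.18372
SE* = √0.18372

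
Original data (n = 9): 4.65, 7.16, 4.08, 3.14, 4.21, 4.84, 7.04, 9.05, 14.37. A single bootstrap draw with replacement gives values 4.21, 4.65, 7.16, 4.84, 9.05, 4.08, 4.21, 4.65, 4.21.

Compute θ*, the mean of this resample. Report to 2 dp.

θ* = 5.23

Mean = (4.21 + 4.65 + 7.16 + 4.84 + 9.05 + 4.08 + 4.21 + 4.65 + 4.21) / 9 = 47.060 / 9 = 5.23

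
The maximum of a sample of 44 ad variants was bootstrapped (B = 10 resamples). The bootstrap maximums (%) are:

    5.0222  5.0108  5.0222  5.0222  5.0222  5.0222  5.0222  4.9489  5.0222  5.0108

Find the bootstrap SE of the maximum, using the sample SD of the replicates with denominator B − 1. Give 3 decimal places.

SE* = 0.023

Bootstrap SE is the standard deviation of the 10 replicate maximums.
Mean of replicates: (5.0222 + 5.0108 + 5.0222 + 5.0222 + 5.0222 + 5.0222 + 5.0222 + 4.9489 + 5.0222 + 5.0108) / 10 = 50.12590 / 10 = 5.01259
Sum of squared deviations: (+0.00961)² + (−0.00179)² + (+0.00961)² + (+0.00961)² + (+0.00961)² + (+0.00961)² + (+0.00961)² + (−0.06369)² + (+0.00961)² + (−0.00179)² = 0.00471
Variance = 0.00471 / 9 = 0.00052
SE* = √0.00052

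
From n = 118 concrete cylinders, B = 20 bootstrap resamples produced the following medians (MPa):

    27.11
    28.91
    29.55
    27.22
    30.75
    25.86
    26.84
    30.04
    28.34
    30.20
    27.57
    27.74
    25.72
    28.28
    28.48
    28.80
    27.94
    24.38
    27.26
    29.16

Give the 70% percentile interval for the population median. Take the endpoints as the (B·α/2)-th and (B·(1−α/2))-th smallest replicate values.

Sorted replicates: 24.38, 25.72, 25.86, 26.84, 27.11, 27.22, 27.26, 27.57, 27.74, 27.94, 28.28, 28.34, 28.48, 28.80, 28.91, 29.16, 29.55, 30.04, 30.20, 30.75
α = 0.30; lower rank = 20 × 0.150 = 3; upper rank = 20 × 0.850 = 17.
The 3rd smallest replicate is 25.86; the 17th is 29.55.

(25.86, 29.55)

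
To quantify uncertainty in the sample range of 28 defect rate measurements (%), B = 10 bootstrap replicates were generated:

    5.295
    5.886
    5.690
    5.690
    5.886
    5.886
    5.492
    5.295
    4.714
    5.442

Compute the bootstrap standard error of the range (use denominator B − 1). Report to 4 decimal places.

SE* = 0.3677

Bootstrap SE is the standard deviation of the 10 replicate ranges.
Mean of replicates: (5.295 + 5.886 + 5.690 + 5.690 + 5.886 + 5.886 + 5.492 + 5.295 + 4.714 + 5.442) / 10 = 55.27600 / 10 = 5.52760
Sum of squared deviations: (−0.23260)² + (+0.35840)² + (+0.16240)² + (+0.16240)² + (+0.35840)² + (+0.35840)² + (−0.03560)² + (−0.23260)² + (−0.81360)² + (−0.08560)² = 1.21684
Variance = 1.21684 / 9 = 0.13520
SE* = √0.13520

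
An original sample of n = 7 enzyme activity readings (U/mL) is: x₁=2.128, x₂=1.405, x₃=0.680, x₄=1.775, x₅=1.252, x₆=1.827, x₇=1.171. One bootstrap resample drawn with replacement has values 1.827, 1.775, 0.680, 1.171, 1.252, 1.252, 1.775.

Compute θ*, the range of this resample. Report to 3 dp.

Range = 1.827 − 0.680 = 1.147

θ* = 1.147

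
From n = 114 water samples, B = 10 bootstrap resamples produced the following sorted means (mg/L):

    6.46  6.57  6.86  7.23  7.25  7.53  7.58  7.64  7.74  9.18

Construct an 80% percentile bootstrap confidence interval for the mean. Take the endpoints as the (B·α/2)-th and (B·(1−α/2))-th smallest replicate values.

α = 0.20; lower rank = 10 × 0.100 = 1; upper rank = 10 × 0.900 = 9.
The 1st smallest replicate is 6.46; the 9th is 7.74.

(6.46, 7.74)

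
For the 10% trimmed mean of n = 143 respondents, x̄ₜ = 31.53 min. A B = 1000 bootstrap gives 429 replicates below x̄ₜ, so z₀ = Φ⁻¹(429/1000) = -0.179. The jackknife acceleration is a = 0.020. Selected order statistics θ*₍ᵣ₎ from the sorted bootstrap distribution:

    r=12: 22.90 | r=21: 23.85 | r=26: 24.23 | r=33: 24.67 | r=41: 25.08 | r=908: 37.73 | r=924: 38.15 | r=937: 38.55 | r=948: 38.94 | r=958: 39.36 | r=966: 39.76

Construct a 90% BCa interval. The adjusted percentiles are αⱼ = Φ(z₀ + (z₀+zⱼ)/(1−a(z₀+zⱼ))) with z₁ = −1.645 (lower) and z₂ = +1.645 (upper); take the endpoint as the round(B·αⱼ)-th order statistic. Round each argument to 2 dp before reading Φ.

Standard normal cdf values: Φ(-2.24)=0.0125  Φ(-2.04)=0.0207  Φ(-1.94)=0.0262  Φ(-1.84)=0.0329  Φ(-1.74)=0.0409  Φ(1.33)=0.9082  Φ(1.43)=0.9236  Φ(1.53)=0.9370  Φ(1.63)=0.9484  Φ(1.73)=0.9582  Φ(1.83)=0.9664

(24.23, 37.73)

Lower: z₀ + z₁ = -0.179 + (-1.645) = -1.824; 1 − a(z₀+z₁) = 1 − (0.020)(-1.824) = 1.0365; argument = -0.179 + (-1.824)/1.0365 = -1.9388 → -1.94.
α₁ = Φ(-1.94) = 0.0262; rank = round(1000 × 0.0262) = 26; θ*₍26₎ = 24.23.
Upper: z₀ + z₂ = 1.466; 1 − a(z₀+z₂) = 0.9707; argument = 1.3313 → 1.33; α₂ = 0.9082; rank = 908; θ*₍908₎ = 37.73.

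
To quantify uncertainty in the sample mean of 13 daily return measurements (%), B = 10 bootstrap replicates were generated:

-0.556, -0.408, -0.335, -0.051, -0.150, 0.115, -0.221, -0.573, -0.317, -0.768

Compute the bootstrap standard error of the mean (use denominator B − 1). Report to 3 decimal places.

SE* = 0.264

Bootstrap SE is the standard deviation of the 10 replicate means.
Mean of replicates: ((-0.556) + (-0.408) + (-0.335) + (-0.051) + (-0.150) + 0.115 + (-0.221) + (-0.573) + (-0.317) + (-0.768)) / 10 = -3.2640 / 10 = -0.3264
Sum of squared deviations: (−0.2296)² + (−0.0816)² + (−0.0086)² + (+0.2754)² + (+0.1764)² + (+0.4414)² + (+0.1054)² + (−0.2466)² + (+0.0094)² + (−0.4416)² = 0.6283
Variance = 0.6283 / 9 = 0.0698
SE* = √0.0698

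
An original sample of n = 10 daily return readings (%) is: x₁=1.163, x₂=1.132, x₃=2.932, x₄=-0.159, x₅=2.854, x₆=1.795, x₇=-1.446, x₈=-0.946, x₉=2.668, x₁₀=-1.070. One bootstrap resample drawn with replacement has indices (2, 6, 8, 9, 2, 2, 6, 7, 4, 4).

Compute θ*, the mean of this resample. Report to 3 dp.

Resample values: 1.132, 1.795, -0.946, 2.668, 1.132, 1.132, 1.795, -1.446, -0.159, -0.159.
Mean = (1.132 + 1.795 + (-0.946) + 2.668 + 1.132 + 1.132 + 1.795 + (-1.446) + (-0.159) + (-0.159)) / 10 = 6.9440 / 10 = 0.694

θ* = 0.694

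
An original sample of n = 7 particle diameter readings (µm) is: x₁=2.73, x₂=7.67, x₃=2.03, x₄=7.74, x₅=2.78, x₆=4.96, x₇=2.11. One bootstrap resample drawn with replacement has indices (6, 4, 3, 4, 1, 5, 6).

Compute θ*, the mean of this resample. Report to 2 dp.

Resample values: 4.96, 7.74, 2.03, 7.74, 2.73, 2.78, 4.96.
Mean = (4.96 + 7.74 + 2.03 + 7.74 + 2.73 + 2.78 + 4.96) / 7 = 32.940 / 7 = 4.71

θ* = 4.71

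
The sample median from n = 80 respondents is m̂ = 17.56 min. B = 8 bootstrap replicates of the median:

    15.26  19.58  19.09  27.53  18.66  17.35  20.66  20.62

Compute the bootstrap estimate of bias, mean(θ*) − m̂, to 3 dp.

bias = +2.284

mean(θ*) = (15.26 + 19.58 + 19.09 + 27.53 + 18.66 + 17.35 + 20.66 + 20.62) / 8 = 19.8438
bias = 19.8438 − 17.56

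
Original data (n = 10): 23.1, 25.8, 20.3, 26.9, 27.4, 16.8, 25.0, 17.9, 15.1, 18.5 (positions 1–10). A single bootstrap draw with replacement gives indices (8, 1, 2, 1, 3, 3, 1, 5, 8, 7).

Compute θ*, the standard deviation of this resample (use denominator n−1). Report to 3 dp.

θ* = 3.234

Resample values: 17.9, 23.1, 25.8, 23.1, 20.3, 20.3, 23.1, 27.4, 17.9, 25.0.
Mean = 22.3900; sum of squared deviations = 94.1090
s² = 94.1090 / 9 = 10.4566
s = √10.4566 = 3.234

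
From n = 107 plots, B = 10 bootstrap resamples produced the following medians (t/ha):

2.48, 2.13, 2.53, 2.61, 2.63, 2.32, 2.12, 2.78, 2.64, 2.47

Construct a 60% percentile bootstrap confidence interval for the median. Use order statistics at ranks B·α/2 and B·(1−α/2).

Sorted replicates: 2.12, 2.13, 2.32, 2.47, 2.48, 2.53, 2.61, 2.63, 2.64, 2.78
α = 0.40; lower rank = 10 × 0.200 = 2; upper rank = 10 × 0.800 = 8.
The 2nd smallest replicate is 2.13; the 8th is 2.63.

(2.13, 2.63)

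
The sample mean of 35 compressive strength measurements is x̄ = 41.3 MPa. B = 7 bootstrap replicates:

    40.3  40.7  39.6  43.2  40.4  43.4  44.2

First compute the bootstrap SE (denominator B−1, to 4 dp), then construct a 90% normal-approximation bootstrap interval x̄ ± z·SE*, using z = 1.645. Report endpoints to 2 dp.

Mean of replicates = 41.6857; sum of squared deviations = 20.4486; SE* = √(20.4486/6) = 1.8461
Margin = 1.645 × 1.8461 = 3.037
Interval: 41.3 ± 3.037

(38.26, 44.34)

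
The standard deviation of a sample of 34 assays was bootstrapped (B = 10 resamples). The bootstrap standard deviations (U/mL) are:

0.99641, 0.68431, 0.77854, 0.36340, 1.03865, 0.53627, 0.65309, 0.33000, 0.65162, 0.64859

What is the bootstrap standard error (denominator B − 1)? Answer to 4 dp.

Bootstrap SE is the standard deviation of the 10 replicate standard deviations.
Mean of replicates: (0.99641 + 0.68431 + 0.77854 + 0.36340 + 1.03865 + 0.53627 + 0.65309 + 0.33000 + 0.65162 + 0.64859) / 10 = 6.680880 / 10 = 0.668088
Sum of squared deviations: (+0.328322)² + (+0.016222)² + (+0.110452)² + (−0.304688)² + (+0.370562)² + (−0.131818)² + (−0.014998)² + (−0.338088)² + (−0.016468)² + (−0.019498)² = 0.482965
Variance = 0.482965 / 9 = 0.053663
SE* = √0.053663

SE* = 0.2317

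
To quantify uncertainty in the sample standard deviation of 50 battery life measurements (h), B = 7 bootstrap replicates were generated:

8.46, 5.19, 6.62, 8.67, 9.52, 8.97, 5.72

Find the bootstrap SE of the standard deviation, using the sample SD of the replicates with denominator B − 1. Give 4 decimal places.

SE* = 1.7200

Bootstrap SE is the standard deviation of the 7 replicate standard deviations.
Mean of replicates: (8.46 + 5.19 + 6.62 + 8.67 + 9.52 + 8.97 + 5.72) / 7 = 53.15000 / 7 = 7.59286
Sum of squared deviations: (+0.86714)² + (−2.40286)² + (−0.97286)² + (+1.07714)² + (+1.92714)² + (+1.37714)² + (−1.87286)² = 17.75034
Variance = 17.75034 / 6 = 2.95839
SE* = √2.95839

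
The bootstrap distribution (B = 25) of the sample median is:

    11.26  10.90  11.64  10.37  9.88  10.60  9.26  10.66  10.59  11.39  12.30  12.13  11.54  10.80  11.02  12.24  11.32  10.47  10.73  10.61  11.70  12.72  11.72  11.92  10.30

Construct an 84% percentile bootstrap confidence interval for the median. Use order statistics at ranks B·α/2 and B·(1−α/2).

Sorted replicates: 9.26, 9.88, 10.30, 10.37, 10.47, 10.59, 10.60, 10.61, 10.66, 10.73, 10.80, 10.90, 11.02, 11.26, 11.32, 11.39, 11.54, 11.64, 11.70, 11.72, 11.92, 12.13, 12.24, 12.30, 12.72
α = 0.16; lower rank = 25 × 0.080 = 2; upper rank = 25 × 0.920 = 23.
The 2nd smallest replicate is 9.88; the 23rd is 12.24.

(9.88, 12.24)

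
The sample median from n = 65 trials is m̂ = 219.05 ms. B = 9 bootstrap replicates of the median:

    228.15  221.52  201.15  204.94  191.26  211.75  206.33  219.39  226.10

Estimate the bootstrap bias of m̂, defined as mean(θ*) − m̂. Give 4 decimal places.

bias = −6.7622

mean(θ*) = (228.15 + 221.52 + 201.15 + 204.94 + 191.26 + 211.75 + 206.33 + 219.39 + 226.10) / 9 = 212.28778
bias = 212.28778 − 219.05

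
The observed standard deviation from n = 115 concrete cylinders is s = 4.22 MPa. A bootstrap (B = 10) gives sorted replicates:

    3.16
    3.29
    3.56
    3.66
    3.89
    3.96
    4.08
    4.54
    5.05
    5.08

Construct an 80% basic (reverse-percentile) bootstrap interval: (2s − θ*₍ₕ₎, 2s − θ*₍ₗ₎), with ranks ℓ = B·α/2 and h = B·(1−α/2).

(3.39, 5.28)

Percentile endpoints at ranks 1 and 9: θ*₍1₎ = 3.16, θ*₍9₎ = 5.05.
Basic interval reflects these around s:
  lower = 2 × 4.22 − 5.05 = 3.39
  upper = 2 × 4.22 − 3.16 = 5.28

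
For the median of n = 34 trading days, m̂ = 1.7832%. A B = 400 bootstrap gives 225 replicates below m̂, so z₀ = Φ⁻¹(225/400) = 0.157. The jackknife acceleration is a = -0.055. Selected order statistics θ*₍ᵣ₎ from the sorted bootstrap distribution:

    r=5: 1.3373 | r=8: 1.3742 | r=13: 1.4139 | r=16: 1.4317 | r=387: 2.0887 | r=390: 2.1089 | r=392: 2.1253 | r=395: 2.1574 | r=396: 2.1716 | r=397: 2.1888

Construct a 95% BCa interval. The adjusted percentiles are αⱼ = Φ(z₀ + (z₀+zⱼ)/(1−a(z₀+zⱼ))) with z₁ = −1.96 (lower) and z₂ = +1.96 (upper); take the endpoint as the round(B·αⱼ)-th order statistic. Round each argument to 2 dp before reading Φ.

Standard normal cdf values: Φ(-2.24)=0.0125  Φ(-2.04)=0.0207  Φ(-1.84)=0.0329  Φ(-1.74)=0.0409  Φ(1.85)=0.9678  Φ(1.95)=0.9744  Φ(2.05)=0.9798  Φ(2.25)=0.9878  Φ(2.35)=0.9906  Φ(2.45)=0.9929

Lower: z₀ + z₁ = 0.157 + (-1.960) = -1.803; 1 − a(z₀+z₁) = 1 − (-0.055)(-1.803) = 0.9008; argument = 0.157 + (-1.803)/0.9008 = -1.8445 → -1.84.
α₁ = Φ(-1.84) = 0.0329; rank = round(400 × 0.0329) = 13; θ*₍13₎ = 1.4139.
Upper: z₀ + z₂ = 2.117; 1 − a(z₀+z₂) = 1.1164; argument = 2.0532 → 2.05; α₂ = 0.9798; rank = 392; θ*₍392₎ = 2.1253.

(1.4139, 2.1253)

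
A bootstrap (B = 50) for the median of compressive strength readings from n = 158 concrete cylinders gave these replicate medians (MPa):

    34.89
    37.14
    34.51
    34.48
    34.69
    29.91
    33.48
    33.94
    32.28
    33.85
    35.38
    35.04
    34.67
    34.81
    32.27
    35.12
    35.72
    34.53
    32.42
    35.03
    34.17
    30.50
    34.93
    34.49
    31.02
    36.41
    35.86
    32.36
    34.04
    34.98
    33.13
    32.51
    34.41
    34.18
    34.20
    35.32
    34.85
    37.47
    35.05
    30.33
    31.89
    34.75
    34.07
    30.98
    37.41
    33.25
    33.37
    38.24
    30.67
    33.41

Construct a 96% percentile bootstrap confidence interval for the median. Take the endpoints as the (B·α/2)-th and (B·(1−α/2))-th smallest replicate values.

Sorted replicates: 29.91, 30.33, 30.50, 30.67, 30.98, 31.02, 31.89, 32.27, 32.28, 32.36, 32.42, 32.51, 33.13, 33.25, 33.37, 33.41, 33.48, 33.85, 33.94, 34.04, 34.07, 34.17, 34.18, 34.20, 34.41, 34.48, 34.49, 34.51, 34.53, 34.67, 34.69, 34.75, 34.81, 34.85, 34.89, 34.93, 34.98, 35.03, 35.04, 35.05, 35.12, 35.32, 35.38, 35.72, 35.86, 36.41, 37.14, 37.41, 37.47, 38.24
α = 0.04; lower rank = 50 × 0.020 = 1; upper rank = 50 × 0.980 = 49.
The 1st smallest replicate is 29.91; the 49th is 37.47.

(29.91, 37.47)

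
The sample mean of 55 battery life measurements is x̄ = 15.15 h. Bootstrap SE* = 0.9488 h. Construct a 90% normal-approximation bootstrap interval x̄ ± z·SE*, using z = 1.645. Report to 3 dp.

(13.589, 16.711)

Margin = 1.645 × 0.9488 = 1.5608
Interval: 15.15 ± 1.5608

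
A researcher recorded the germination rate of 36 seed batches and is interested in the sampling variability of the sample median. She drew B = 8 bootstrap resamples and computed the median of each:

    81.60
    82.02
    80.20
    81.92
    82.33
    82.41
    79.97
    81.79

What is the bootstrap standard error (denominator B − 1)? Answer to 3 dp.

Bootstrap SE is the standard deviation of the 8 replicate medians.
Mean of replicates: (81.60 + 82.02 + 80.20 + 81.92 + 82.33 + 82.41 + 79.97 + 81.79) / 8 = 652.2400 / 8 = 81.5300
Sum of squared deviations: (+0.0700)² + (+0.4900)² + (−1.3300)² + (+0.3900)² + (+0.8000)² + (+0.8800)² + (−1.5600)² + (+0.2600)² = 6.0816
Variance = 6.0816 / 7 = 0.8688
SE* = √0.8688

SE* = 0.932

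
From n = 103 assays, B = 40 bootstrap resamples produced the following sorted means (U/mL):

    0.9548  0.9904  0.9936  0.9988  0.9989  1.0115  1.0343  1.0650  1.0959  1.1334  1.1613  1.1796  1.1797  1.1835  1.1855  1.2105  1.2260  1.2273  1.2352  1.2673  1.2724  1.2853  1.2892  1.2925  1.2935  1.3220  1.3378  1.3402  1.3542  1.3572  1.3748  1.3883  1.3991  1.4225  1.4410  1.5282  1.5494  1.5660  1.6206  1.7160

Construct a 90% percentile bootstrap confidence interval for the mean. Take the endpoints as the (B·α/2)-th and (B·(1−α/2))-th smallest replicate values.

α = 0.10; lower rank = 40 × 0.050 = 2; upper rank = 40 × 0.950 = 38.
The 2nd smallest replicate is 0.9904; the 38th is 1.5660.

(0.9904, 1.5660)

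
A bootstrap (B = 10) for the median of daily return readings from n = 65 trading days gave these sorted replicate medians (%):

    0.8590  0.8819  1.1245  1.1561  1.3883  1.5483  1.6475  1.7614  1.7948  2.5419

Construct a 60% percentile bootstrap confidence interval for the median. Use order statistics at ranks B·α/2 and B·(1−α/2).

(0.8819, 1.7614)

α = 0.40; lower rank = 10 × 0.200 = 2; upper rank = 10 × 0.800 = 8.
The 2nd smallest replicate is 0.8819; the 8th is 1.7614.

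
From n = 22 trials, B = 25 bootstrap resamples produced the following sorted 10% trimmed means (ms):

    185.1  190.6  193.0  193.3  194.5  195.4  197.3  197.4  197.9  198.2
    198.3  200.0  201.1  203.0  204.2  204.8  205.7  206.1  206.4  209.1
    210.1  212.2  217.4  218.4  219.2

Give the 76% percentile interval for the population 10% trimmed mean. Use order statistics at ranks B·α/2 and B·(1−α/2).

α = 0.24; lower rank = 25 × 0.120 = 3; upper rank = 25 × 0.880 = 22.
The 3rd smallest replicate is 193.0; the 22nd is 212.2.

(193.0, 212.2)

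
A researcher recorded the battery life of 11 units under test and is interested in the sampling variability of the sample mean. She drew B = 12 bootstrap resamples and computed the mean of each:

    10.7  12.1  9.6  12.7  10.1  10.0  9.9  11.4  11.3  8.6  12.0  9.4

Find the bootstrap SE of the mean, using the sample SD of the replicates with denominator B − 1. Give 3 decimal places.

Bootstrap SE is the standard deviation of the 12 replicate means.
Mean of replicates: (10.7 + 12.1 + 9.6 + 12.7 + 10.1 + 10.0 + 9.9 + 11.4 + 11.3 + 8.6 + 12.0 + 9.4) / 12 = 127.8000 / 12 = 10.6500
Sum of squared deviations: (+0.0500)² + (+1.4500)² + (−1.0500)² + (+2.0500)² + (−0.5500)² + (−0.6500)² + (−0.7500)² + (+0.7500)² + (+0.6500)² + (−2.0500)² + (+1.3500)² + (−1.2500)² = 17.2700
Variance = 17.2700 / 11 = 1.5700
SE* = √1.5700

SE* = 1.253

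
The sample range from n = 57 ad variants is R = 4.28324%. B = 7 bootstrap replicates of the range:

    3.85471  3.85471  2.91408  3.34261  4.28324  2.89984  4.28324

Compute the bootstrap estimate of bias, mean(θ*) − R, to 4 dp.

mean(θ*) = (3.85471 + 3.85471 + 2.91408 + 3.34261 + 4.28324 + 2.89984 + 4.28324) / 7 = 3.63320
bias = 3.63320 − 4.28324

bias = −0.6500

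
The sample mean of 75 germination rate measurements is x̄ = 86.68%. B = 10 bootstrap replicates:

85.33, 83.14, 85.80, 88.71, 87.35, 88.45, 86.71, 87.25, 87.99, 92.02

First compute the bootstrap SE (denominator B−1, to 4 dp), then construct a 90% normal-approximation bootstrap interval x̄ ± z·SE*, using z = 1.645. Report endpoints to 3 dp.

Mean of replicates = 87.2750; sum of squared deviations = 49.8484; SE* = √(49.8484/9) = 2.3534
Margin = 1.645 × 2.3534 = 3.8713
Interval: 86.68 ± 3.8713

(82.809, 90.551)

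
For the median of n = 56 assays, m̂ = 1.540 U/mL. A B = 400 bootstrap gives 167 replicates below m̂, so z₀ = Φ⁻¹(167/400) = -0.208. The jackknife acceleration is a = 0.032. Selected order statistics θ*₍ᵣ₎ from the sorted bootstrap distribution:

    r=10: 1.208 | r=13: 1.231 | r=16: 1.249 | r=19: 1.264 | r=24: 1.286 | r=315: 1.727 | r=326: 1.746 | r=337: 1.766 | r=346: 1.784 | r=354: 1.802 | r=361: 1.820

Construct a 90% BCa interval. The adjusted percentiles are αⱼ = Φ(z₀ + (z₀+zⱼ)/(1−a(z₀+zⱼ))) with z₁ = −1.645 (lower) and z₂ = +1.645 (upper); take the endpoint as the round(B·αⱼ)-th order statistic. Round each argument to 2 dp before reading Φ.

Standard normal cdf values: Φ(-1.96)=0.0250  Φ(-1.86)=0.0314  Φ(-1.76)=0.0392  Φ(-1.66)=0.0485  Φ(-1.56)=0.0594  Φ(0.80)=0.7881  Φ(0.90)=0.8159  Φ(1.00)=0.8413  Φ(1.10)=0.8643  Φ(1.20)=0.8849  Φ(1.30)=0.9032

(1.208, 1.820)

Lower: z₀ + z₁ = -0.208 + (-1.645) = -1.853; 1 − a(z₀+z₁) = 1 − (0.032)(-1.853) = 1.0593; argument = -0.208 + (-1.853)/1.0593 = -1.9573 → -1.96.
α₁ = Φ(-1.96) = 0.0250; rank = round(400 × 0.0250) = 10; θ*₍10₎ = 1.208.
Upper: z₀ + z₂ = 1.437; 1 − a(z₀+z₂) = 0.9540; argument = 1.2983 → 1.30; α₂ = 0.9032; rank = 361; θ*₍361₎ = 1.820.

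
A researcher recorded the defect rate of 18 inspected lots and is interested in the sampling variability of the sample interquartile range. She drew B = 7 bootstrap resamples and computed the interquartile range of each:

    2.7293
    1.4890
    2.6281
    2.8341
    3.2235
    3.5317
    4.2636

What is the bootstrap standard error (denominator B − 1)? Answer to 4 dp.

SE* = 0.8601

Bootstrap SE is the standard deviation of the 7 replicate interquartile ranges.
Mean of replicates: (2.7293 + 1.4890 + 2.6281 + 2.8341 + 3.2235 + 3.5317 + 4.2636) / 7 = 20.69930 / 7 = 2.95704
Sum of squared deviations: (−0.22774)² + (−1.46804)² + (−0.32894)² + (−0.12294)² + (+0.26646)² + (+0.57466)² + (+1.30656)² = 4.43866
Variance = 4.43866 / 6 = 0.73978
SE* = √0.73978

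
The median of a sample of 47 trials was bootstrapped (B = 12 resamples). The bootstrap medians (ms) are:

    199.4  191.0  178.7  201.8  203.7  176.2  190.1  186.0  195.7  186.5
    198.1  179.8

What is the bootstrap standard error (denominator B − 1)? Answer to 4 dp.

Bootstrap SE is the standard deviation of the 12 replicate medians.
Mean of replicates: (199.4 + 191.0 + 178.7 + 201.8 + 203.7 + 176.2 + 190.1 + 186.0 + 195.7 + 186.5 + 198.1 + 179.8) / 12 = 2287.00000 / 12 = 190.58333
Sum of squared deviations: (+8.81667)² + (+0.41667)² + (−11.88333)² + (+11.21667)² + (+13.11667)² + (−14.38333)² + (−0.48333)² + (−4.58333)² + (+5.11667)² + (−4.08333)² + (+7.51667)² + (−10.78333)² = 960.73667
Variance = 960.73667 / 11 = 87.33970
SE* = √87.33970

SE* = 9.3456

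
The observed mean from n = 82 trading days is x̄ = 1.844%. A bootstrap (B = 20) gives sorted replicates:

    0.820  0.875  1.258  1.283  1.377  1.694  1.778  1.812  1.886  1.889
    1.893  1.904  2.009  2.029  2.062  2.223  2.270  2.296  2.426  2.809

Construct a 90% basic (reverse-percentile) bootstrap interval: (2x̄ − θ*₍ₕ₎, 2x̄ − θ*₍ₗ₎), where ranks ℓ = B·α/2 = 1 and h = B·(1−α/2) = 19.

Percentile endpoints at ranks 1 and 19: θ*₍1₎ = 0.820, θ*₍19₎ = 2.426.
Basic interval reflects these around x̄:
  lower = 2 × 1.844 − 2.426 = 1.262
  upper = 2 × 1.844 − 0.820 = 2.868

(1.262, 2.868)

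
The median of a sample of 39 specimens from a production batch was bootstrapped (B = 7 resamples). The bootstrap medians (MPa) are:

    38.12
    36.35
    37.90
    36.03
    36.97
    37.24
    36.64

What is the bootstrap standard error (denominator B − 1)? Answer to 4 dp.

SE* = 0.7753

Bootstrap SE is the standard deviation of the 7 replicate medians.
Mean of replicates: (38.12 + 36.35 + 37.90 + 36.03 + 36.97 + 37.24 + 36.64) / 7 = 259.25000 / 7 = 37.03571
Sum of squared deviations: (+1.08429)² + (−0.68571)² + (+0.86429)² + (−1.00571)² + (−0.06571)² + (+0.20429)² + (−0.39571)² = 3.60697
Variance = 3.60697 / 6 = 0.60116
SE* = √0.60116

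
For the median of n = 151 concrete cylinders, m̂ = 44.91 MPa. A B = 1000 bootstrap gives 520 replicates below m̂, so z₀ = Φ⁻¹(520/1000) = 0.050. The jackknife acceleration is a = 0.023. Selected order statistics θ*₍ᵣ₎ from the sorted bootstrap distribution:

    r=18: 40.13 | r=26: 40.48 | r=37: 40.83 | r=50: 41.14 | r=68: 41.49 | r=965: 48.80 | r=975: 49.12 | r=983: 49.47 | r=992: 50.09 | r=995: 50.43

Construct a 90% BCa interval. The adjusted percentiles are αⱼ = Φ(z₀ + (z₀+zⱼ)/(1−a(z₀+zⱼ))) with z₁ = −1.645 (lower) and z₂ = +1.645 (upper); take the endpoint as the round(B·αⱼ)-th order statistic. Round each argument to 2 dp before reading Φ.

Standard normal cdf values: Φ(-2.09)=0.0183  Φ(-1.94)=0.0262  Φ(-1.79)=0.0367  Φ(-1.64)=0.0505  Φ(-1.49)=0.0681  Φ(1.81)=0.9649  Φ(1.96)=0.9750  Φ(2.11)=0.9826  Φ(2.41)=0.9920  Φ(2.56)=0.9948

Lower: z₀ + z₁ = 0.050 + (-1.645) = -1.595; 1 − a(z₀+z₁) = 1 − (0.023)(-1.595) = 1.0367; argument = 0.050 + (-1.595)/1.0367 = -1.4886 → -1.49.
α₁ = Φ(-1.49) = 0.0681; rank = round(1000 × 0.0681) = 68; θ*₍68₎ = 41.49.
Upper: z₀ + z₂ = 1.695; 1 − a(z₀+z₂) = 0.9610; argument = 1.8138 → 1.81; α₂ = 0.9649; rank = 965; θ*₍965₎ = 48.80.

(41.49, 48.80)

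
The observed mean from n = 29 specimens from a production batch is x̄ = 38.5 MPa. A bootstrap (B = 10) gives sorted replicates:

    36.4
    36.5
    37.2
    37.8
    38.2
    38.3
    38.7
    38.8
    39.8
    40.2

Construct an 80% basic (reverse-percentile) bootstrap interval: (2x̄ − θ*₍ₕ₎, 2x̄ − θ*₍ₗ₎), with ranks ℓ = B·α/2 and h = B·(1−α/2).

(37.2, 40.6)

Percentile endpoints at ranks 1 and 9: θ*₍1₎ = 36.4, θ*₍9₎ = 39.8.
Basic interval reflects these around x̄:
  lower = 2 × 38.5 − 39.8 = 37.2
  upper = 2 × 38.5 − 36.4 = 40.6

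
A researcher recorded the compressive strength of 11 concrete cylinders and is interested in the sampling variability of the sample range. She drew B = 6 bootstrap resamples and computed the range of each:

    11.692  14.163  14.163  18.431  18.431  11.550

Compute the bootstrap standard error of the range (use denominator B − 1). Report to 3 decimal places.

SE* = 3.078

Bootstrap SE is the standard deviation of the 6 replicate ranges.
Mean of replicates: (11.692 + 14.163 + 14.163 + 18.431 + 18.431 + 11.550) / 6 = 88.4300 / 6 = 14.7383
Sum of squared deviations: (−3.0463)² + (−0.5753)² + (−0.5753)² + (+3.6927)² + (+3.6927)² + (−3.1883)² = 47.3792
Variance = 47.3792 / 5 = 9.4758
SE* = √9.4758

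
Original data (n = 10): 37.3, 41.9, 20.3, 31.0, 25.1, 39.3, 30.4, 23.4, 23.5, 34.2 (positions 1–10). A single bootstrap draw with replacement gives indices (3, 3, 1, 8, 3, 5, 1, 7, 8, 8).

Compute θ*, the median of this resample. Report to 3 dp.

Resample values: 20.3, 20.3, 37.3, 23.4, 20.3, 25.1, 37.3, 30.4, 23.4, 23.4.
Sorted: 20.3, 20.3, 20.3, 23.4, 23.4, 23.4, 25.1, 30.4, 37.3, 37.3
Median = average of the two middle values = 23.400

θ* = 23.400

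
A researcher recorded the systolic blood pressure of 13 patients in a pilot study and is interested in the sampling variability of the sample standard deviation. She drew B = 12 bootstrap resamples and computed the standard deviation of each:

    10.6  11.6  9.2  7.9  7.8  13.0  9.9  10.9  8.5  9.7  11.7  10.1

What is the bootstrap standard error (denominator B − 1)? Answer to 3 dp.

SE* = 1.590

Bootstrap SE is the standard deviation of the 12 replicate standard deviations.
Mean of replicates: (10.6 + 11.6 + 9.2 + 7.9 + 7.8 + 13.0 + 9.9 + 10.9 + 8.5 + 9.7 + 11.7 + 10.1) / 12 = 120.9000 / 12 = 10.0750
Sum of squared deviations: (+0.5250)² + (+1.5250)² + (−0.8750)² + (−2.1750)² + (−2.2750)² + (+2.9250)² + (−0.1750)² + (+0.8250)² + (−1.5750)² + (−0.3750)² + (+1.6250)² + (+0.0250)² = 27.8025
Variance = 27.8025 / 11 = 2.5275
SE* = √2.5275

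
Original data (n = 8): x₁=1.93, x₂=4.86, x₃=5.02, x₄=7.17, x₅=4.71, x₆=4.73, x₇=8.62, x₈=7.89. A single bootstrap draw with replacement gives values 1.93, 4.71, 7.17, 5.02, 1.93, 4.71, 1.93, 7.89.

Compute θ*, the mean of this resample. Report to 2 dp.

Mean = (1.93 + 4.71 + 7.17 + 5.02 + 1.93 + 4.71 + 1.93 + 7.89) / 8 = 35.290 / 8 = 4.41

θ* = 4.41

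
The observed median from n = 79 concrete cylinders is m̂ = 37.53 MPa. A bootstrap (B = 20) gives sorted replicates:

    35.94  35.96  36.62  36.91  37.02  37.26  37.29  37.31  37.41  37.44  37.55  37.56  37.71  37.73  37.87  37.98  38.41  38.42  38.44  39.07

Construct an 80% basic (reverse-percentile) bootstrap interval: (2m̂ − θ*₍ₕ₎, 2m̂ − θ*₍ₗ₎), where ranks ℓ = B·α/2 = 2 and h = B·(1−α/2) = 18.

Percentile endpoints at ranks 2 and 18: θ*₍2₎ = 35.96, θ*₍18₎ = 38.42.
Basic interval reflects these around m̂:
  lower = 2 × 37.53 − 38.42 = 36.64
  upper = 2 × 37.53 − 35.96 = 39.10

(36.64, 39.10)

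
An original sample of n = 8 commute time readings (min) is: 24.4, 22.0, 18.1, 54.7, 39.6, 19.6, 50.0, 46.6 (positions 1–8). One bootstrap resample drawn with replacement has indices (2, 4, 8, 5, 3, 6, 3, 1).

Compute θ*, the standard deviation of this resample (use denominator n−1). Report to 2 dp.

θ* = 14.46

Resample values: 22.0, 54.7, 46.6, 39.6, 18.1, 19.6, 18.1, 24.4.
Mean = 30.3875; sum of squared deviations = 1463.3488
s² = 1463.3488 / 7 = 209.0498
s = √209.0498 = 14.46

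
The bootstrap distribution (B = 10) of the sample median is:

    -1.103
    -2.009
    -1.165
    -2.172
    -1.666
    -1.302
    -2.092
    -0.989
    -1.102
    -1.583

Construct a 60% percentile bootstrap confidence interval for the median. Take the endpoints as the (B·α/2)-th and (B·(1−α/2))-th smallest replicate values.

(-2.092, -1.103)

Sorted replicates: -2.172, -2.092, -2.009, -1.666, -1.583, -1.302, -1.165, -1.103, -1.102, -0.989
α = 0.40; lower rank = 10 × 0.200 = 2; upper rank = 10 × 0.800 = 8.
The 2nd smallest replicate is -2.092; the 8th is -1.103.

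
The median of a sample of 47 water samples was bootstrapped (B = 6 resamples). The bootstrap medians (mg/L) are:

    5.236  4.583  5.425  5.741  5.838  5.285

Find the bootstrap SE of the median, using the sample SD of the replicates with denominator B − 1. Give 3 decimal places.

Bootstrap SE is the standard deviation of the 6 replicate medians.
Mean of replicates: (5.236 + 4.583 + 5.425 + 5.741 + 5.838 + 5.285) / 6 = 32.1080 / 6 = 5.3513
Sum of squared deviations: (−0.1153)² + (−0.7683)² + (+0.0737)² + (+0.3897)² + (+0.4867)² + (−0.0663)² = 1.0021
Variance = 1.0021 / 5 = 0.2004
SE* = √0.2004

SE* = 0.448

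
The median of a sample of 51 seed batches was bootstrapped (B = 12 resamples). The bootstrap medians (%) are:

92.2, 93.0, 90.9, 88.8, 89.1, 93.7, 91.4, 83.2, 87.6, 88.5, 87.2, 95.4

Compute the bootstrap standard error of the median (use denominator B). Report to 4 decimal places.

SE* = 3.2109

Bootstrap SE is the standard deviation of the 12 replicate medians.
Mean of replicates: (92.2 + 93.0 + 90.9 + 88.8 + 89.1 + 93.7 + 91.4 + 83.2 + 87.6 + 88.5 + 87.2 + 95.4) / 12 = 1081.00000 / 12 = 90.08333
Sum of squared deviations: (+2.11667)² + (+2.91667)² + (+0.81667)² + (−1.28333)² + (−0.98333)² + (+3.61667)² + (+1.31667)² + (−6.88333)² + (−2.48333)² + (−1.58333)² + (−2.88333)² + (+5.31667)² = 123.71667
Variance = 123.71667 / 12 = 10.30972
SE* = √10.30972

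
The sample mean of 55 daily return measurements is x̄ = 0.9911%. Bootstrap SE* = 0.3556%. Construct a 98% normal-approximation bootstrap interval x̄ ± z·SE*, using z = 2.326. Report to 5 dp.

(0.16397, 1.81823)

Margin = 2.326 × 0.3556 = 0.827126
Interval: 0.9911 ± 0.827126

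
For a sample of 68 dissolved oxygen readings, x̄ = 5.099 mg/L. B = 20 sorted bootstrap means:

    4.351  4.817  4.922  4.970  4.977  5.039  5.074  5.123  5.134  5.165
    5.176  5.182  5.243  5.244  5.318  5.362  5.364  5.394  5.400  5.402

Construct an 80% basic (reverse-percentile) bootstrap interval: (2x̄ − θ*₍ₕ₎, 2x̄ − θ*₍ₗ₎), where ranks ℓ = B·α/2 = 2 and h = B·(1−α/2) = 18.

(4.804, 5.381)

Percentile endpoints at ranks 2 and 18: θ*₍2₎ = 4.817, θ*₍18₎ = 5.394.
Basic interval reflects these around x̄:
  lower = 2 × 5.099 − 5.394 = 4.804
  upper = 2 × 5.099 − 4.817 = 5.381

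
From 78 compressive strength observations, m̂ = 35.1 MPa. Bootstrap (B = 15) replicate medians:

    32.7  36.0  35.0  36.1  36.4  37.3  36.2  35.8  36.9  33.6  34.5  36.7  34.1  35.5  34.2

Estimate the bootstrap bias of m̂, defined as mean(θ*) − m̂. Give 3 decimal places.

bias = +0.300

mean(θ*) = (32.7 + 36.0 + 35.0 + 36.1 + 36.4 + 37.3 + 36.2 + 35.8 + 36.9 + 33.6 + 34.5 + 36.7 + 34.1 + 35.5 + 34.2) / 15 = 35.4000
bias = 35.4000 − 35.1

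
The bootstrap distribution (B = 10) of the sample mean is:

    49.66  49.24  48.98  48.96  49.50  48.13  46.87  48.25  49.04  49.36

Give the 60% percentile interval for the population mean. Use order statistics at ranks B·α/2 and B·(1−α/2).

(48.13, 49.36)

Sorted replicates: 46.87, 48.13, 48.25, 48.96, 48.98, 49.04, 49.24, 49.36, 49.50, 49.66
α = 0.40; lower rank = 10 × 0.200 = 2; upper rank = 10 × 0.800 = 8.
The 2nd smallest replicate is 48.13; the 8th is 49.36.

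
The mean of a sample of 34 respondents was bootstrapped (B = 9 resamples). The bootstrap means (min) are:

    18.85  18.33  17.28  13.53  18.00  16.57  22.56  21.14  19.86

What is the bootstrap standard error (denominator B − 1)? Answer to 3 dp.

Bootstrap SE is the standard deviation of the 9 replicate means.
Mean of replicates: (18.85 + 18.33 + 17.28 + 13.53 + 18.00 + 16.57 + 22.56 + 21.14 + 19.86) / 9 = 166.1200 / 9 = 18.4578
Sum of squared deviations: (+0.3922)² + (−0.1278)² + (−1.1778)² + (−4.9278)² + (−0.4578)² + (−1.8878)² + (+4.1022)² + (+2.6822)² + (+1.4022)² = 55.6024
Variance = 55.6024 / 8 = 6.9503
SE* = √6.9503

SE* = 2.636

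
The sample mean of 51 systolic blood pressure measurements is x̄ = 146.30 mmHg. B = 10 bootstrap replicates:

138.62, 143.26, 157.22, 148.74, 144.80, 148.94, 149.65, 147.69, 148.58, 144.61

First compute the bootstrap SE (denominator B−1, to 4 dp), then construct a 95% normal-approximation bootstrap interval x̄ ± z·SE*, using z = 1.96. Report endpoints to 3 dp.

(136.708, 155.892)

Mean of replicates = 147.2110; sum of squared deviations = 215.5535; SE* = √(215.5535/9) = 4.8939
Margin = 1.96 × 4.8939 = 9.5920
Interval: 146.30 ± 9.5920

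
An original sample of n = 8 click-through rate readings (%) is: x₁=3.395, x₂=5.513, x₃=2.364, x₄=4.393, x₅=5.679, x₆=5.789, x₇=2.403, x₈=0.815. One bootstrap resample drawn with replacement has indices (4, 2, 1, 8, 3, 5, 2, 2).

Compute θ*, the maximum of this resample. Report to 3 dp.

Resample values: 4.393, 5.513, 3.395, 0.815, 2.364, 5.679, 5.513, 5.513.
Maximum = 5.679

θ* = 5.679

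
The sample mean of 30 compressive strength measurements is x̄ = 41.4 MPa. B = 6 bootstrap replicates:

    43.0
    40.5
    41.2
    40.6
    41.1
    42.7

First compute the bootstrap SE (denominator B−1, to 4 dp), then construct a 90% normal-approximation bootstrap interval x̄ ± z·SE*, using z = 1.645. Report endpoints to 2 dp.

(39.64, 43.16)

Mean of replicates = 41.5167; sum of squared deviations = 5.7483; SE* = √(5.7483/5) = 1.0722
Margin = 1.645 × 1.0722 = 1.764
Interval: 41.4 ± 1.764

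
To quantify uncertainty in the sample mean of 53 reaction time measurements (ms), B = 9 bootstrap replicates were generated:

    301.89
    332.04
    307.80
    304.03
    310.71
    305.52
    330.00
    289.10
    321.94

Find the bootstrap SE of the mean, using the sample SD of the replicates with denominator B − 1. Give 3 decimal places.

SE* = 14.023

Bootstrap SE is the standard deviation of the 9 replicate means.
Mean of replicates: (301.89 + 332.04 + 307.80 + 304.03 + 310.71 + 305.52 + 330.00 + 289.10 + 321.94) / 9 = 2803.0300 / 9 = 311.4478
Sum of squared deviations: (−9.5578)² + (+20.5922)² + (−3.6478)² + (−7.4178)² + (−0.7378)² + (−5.9278)² + (+18.5522)² + (−22.3478)² + (+10.4922)² = 1573.0982
Variance = 1573.0982 / 8 = 196.6373
SE* = √196.6373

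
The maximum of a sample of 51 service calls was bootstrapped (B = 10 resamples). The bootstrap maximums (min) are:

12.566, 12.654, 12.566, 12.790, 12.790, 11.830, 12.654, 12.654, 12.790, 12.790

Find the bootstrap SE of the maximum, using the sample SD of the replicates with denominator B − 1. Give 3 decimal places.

SE* = 0.288

Bootstrap SE is the standard deviation of the 10 replicate maximums.
Mean of replicates: (12.566 + 12.654 + 12.566 + 12.790 + 12.790 + 11.830 + 12.654 + 12.654 + 12.790 + 12.790) / 10 = 126.0840 / 10 = 12.6084
Sum of squared deviations: (−0.0424)² + (+0.0456)² + (−0.0424)² + (+0.1816)² + (+0.1816)² + (−0.7784)² + (+0.0456)² + (+0.0456)² + (+0.1816)² + (+0.1816)² = 0.7477
Variance = 0.7477 / 9 = 0.0831
SE* = √0.0831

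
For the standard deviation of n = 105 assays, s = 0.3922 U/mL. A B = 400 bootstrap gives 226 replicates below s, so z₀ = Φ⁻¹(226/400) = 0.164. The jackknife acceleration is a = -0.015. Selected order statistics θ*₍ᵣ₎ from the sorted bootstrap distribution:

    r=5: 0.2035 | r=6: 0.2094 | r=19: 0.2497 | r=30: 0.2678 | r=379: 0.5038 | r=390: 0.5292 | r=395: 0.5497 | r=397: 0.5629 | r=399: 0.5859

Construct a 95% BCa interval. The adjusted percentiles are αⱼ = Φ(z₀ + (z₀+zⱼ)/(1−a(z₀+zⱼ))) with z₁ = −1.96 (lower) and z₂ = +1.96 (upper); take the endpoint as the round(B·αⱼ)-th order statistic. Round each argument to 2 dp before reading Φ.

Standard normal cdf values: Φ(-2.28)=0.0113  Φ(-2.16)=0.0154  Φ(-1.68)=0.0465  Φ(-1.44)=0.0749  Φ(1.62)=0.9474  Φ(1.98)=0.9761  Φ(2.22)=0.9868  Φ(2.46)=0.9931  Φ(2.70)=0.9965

(0.2497, 0.5497)

Lower: z₀ + z₁ = 0.164 + (-1.960) = -1.796; 1 − a(z₀+z₁) = 1 − (-0.015)(-1.796) = 0.9731; argument = 0.164 + (-1.796)/0.9731 = -1.6817 → -1.68.
α₁ = Φ(-1.68) = 0.0465; rank = round(400 × 0.0465) = 19; θ*₍19₎ = 0.2497.
Upper: z₀ + z₂ = 2.124; 1 − a(z₀+z₂) = 1.0319; argument = 2.2224 → 2.22; α₂ = 0.9868; rank = 395; θ*₍395₎ = 0.5497.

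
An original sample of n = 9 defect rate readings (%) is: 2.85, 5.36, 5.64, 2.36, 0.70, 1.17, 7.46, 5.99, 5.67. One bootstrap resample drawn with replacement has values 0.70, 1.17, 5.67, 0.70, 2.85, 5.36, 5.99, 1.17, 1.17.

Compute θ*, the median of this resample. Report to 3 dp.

Sorted: 0.70, 0.70, 1.17, 1.17, 1.17, 2.85, 5.36, 5.67, 5.99
Median = middle value = 1.170

θ* = 1.170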